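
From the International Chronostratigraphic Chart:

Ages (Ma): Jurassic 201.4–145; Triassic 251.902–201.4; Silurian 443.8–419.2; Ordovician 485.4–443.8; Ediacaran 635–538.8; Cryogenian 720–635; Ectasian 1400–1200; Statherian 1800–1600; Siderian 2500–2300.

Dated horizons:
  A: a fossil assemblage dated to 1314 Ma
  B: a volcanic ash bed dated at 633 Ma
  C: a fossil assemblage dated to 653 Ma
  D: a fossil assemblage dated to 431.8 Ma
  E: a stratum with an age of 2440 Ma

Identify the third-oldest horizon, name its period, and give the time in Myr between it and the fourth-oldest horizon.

Larger Ma means older, so oldest first: E 2440 > A 1314 > C 653 > B 633 > D 431.8.
Counting 3 along gives C (653 Ma); the excerpt puts that inside the Cryogenian, 720–635 Ma.
Next in line is B (633 Ma), and 653 − 633 = 20 Myr.

C, in the Cryogenian; 20 million years to B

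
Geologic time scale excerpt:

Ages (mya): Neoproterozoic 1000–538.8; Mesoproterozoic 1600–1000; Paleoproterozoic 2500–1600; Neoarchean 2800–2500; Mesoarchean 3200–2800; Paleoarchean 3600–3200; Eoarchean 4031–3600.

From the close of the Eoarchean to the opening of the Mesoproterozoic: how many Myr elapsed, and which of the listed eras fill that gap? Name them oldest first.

The Eoarchean closes at 3600 Ma and the Mesoproterozoic opens at 1600 Ma, so the interval is 3600 − 1600 = 2000 Myr.
An era fits inside if it starts at or after 3600 Ma and ends at or before 1600 Ma; oldest first that gives Paleoarchean, Mesoarchean, Neoarchean, Paleoproterozoic.

2000 million years; Paleoarchean, Mesoarchean, Neoarchean, Paleoproterozoic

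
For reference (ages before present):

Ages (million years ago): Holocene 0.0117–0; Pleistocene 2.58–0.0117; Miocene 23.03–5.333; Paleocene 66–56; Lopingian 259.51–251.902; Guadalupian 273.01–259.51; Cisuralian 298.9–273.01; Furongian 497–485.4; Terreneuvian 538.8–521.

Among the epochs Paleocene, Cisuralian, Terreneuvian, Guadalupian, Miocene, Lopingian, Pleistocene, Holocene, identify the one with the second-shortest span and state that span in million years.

Start − end for each: Paleocene 66 − 56 = 10; Cisuralian 298.9 − 273.01 = 25.89; Terreneuvian 538.8 − 521 = 17.8; Guadalupian 273.01 − 259.51 = 13.5; Miocene 23.03 − 5.333 = 17.697; Lopingian 259.51 − 251.902 = 7.608; Pleistocene 2.58 − 0.0117 = 2.5683; Holocene 0.0117 − 0 = 0.0117.
Ranking these from shortest: Holocene < Pleistocene < Lopingian < Paleocene < Guadalupian < Miocene < Terreneuvian < Cisuralian.
Position 2 in that ranking is Pleistocene, which lasted 2.5683 Myr.

Pleistocene, 2.5683 million years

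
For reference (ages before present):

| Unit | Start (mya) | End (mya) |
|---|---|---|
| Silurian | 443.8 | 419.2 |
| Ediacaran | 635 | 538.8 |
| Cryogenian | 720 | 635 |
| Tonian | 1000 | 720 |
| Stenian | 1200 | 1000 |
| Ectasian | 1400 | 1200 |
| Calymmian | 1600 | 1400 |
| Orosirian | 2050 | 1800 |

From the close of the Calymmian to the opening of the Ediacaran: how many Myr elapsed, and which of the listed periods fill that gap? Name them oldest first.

End of Calymmian = 1400 Ma; start of Ediacaran = 635 Ma.
Gap = 1400 − 635 = 765 Myr.
Periods wholly inside 1400–635 Ma: Ectasian (1400–1200), Stenian (1200–1000), Tonian (1000–720), Cryogenian (720–635).

765 million years; Ectasian, Stenian, Tonian, Cryogenian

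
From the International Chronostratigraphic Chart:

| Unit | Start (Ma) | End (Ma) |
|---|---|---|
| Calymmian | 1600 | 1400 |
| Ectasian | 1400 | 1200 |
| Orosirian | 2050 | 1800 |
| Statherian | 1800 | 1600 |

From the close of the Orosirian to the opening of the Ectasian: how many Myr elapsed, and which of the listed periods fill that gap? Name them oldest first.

The Orosirian closes at 1800 Ma and the Ectasian opens at 1400 Ma, so the interval is 1800 − 1400 = 400 Myr.
A period fits inside if it starts at or after 1800 Ma and ends at or before 1400 Ma; oldest first that gives Statherian, Calymmian.

400 million years; Statherian, Calymmian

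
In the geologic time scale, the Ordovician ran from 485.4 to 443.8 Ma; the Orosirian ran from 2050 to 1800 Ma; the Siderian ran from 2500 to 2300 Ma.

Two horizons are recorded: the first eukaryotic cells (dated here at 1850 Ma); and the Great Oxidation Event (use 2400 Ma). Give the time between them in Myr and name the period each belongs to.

Elapsed time: 2400 − 1850 = 550 Myr.
1850 Ma lies within 2050–1800 Ma: Orosirian.
2400 Ma lies within 2500–2300 Ma: Siderian.

550 million years apart; the first in the Orosirian, the second in the Siderian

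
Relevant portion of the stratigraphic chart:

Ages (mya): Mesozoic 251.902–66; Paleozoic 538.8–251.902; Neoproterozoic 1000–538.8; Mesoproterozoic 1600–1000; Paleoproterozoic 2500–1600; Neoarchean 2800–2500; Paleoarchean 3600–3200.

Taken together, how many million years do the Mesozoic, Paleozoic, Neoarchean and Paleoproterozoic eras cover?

1672.8 million years

Each duration: Mesozoic = 185.902; Paleozoic = 286.898; Neoarchean = 300; Paleoproterozoic = 900.
Sum: 185.902 + 286.898 + 300 + 900 = 1672.8 Myr.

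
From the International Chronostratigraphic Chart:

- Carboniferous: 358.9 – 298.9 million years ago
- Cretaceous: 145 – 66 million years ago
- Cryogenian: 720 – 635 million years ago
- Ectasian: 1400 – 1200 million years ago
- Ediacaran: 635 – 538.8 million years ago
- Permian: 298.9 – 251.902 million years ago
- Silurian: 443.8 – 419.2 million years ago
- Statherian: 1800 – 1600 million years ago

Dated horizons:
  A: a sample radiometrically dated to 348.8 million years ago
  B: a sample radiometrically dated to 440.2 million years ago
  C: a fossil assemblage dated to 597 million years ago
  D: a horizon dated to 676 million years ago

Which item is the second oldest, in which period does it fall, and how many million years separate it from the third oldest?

Larger Ma means older, so oldest first: D 676 > C 597 > B 440.2 > A 348.8.
Counting 2 along gives C (597 Ma); the excerpt puts that inside the Ediacaran, 635–538.8 Ma.
Next in line is B (440.2 Ma), and 597 − 440.2 = 156.8 Myr.

C, in the Ediacaran; 156.8 million years to B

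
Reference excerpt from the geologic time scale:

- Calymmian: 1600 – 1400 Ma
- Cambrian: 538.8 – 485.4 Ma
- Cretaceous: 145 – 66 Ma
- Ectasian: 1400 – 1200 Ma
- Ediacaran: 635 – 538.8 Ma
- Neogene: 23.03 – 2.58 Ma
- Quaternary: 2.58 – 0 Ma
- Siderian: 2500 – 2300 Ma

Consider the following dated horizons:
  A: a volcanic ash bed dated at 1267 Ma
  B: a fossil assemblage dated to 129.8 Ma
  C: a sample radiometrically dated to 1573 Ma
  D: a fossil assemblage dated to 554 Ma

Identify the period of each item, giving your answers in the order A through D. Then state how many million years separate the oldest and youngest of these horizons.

A: 1267 Ma lies in 1400–1200 Ma, so Ectasian.
B: 129.8 Ma lies in 145–66 Ma, so Cretaceous.
C: 1573 Ma lies in 1600–1400 Ma, so Calymmian.
D: 554 Ma lies in 635–538.8 Ma, so Ediacaran.
Oldest = 1573 Ma, youngest = 129.8 Ma → span 1443.2 Myr.

A — Ectasian; B — Cretaceous; C — Calymmian; D — Ediacaran; span 1443.2 million years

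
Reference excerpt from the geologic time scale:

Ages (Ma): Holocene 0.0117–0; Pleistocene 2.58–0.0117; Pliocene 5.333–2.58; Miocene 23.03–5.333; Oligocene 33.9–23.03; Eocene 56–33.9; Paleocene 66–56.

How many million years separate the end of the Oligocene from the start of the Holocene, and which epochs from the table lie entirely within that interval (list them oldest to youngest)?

23.0183 million years; Miocene, Pliocene, Pleistocene

End of Oligocene = 23.03 Ma; start of Holocene = 0.0117 Ma.
Gap = 23.03 − 0.0117 = 23.0183 Myr.
Epochs wholly inside 23.03–0.0117 Ma: Miocene (23.03–5.333), Pliocene (5.333–2.58), Pleistocene (2.58–0.0117).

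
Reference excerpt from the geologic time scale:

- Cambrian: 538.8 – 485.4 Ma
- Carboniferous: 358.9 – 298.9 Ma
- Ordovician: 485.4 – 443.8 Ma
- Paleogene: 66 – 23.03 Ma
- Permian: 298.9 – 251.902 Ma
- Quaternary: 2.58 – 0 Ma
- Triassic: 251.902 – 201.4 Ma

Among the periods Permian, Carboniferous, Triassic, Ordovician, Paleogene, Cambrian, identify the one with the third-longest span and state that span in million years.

Durations: Permian 46.998; Carboniferous 60; Triassic 50.502; Ordovician 41.6; Paleogene 42.97; Cambrian 53.4 Myr.
Sorted longest-first: Carboniferous (60), Cambrian (53.4), Triassic (50.502), Permian (46.998), Paleogene (42.97), Ordovician (41.6).
The third longest is Triassic at 50.502 Myr.

Triassic, 50.502 million years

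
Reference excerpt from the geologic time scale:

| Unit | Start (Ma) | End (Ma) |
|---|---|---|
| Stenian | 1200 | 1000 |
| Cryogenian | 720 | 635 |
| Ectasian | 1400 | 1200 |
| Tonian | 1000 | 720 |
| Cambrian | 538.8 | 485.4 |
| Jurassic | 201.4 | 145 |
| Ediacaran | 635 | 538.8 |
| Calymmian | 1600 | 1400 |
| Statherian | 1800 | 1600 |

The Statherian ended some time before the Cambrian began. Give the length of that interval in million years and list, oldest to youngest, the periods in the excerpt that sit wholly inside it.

End of Statherian = 1600 Ma; start of Cambrian = 538.8 Ma.
Gap = 1600 − 538.8 = 1061.2 Myr.
Periods wholly inside 1600–538.8 Ma: Calymmian (1600–1400), Ectasian (1400–1200), Stenian (1200–1000), Tonian (1000–720), Cryogenian (720–635), Ediacaran (635–538.8).

1061.2 million years; Calymmian, Ectasian, Stenian, Tonian, Cryogenian, Ediacaran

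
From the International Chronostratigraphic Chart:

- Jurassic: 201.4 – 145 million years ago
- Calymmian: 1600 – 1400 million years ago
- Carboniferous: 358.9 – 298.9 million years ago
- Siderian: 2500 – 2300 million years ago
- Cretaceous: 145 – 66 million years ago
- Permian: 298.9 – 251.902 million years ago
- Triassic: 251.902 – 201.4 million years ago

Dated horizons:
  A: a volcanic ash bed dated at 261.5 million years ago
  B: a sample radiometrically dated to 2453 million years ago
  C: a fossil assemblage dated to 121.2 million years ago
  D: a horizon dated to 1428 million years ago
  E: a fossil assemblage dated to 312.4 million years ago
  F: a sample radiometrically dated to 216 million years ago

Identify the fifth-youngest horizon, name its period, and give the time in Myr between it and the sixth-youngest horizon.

D, in the Calymmian; 1025 million years to B

Smaller Ma means younger, so youngest first: C 121.2 < F 216 < A 261.5 < E 312.4 < D 1428 < B 2453.
Counting 5 along gives D (1428 Ma); the excerpt puts that inside the Calymmian, 1600–1400 Ma.
Next in line is B (2453 Ma), and 2453 − 1428 = 1025 Myr.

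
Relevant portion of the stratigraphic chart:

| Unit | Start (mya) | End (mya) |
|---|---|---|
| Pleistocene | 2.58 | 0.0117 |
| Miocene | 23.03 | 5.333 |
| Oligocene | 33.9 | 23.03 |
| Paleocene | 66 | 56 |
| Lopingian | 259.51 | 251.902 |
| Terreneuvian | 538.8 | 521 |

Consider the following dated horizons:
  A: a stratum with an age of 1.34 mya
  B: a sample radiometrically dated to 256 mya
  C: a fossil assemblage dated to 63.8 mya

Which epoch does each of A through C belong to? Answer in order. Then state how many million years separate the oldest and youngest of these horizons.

A: 1.34 Ma lies in 2.58–0.0117 Ma, so Pleistocene.
B: 256 Ma lies in 259.51–251.902 Ma, so Lopingian.
C: 63.8 Ma lies in 66–56 Ma, so Paleocene.
Oldest = 256 Ma, youngest = 1.34 Ma → span 254.66 Myr.

A — Pleistocene; B — Lopingian; C — Paleocene; span 254.66 million years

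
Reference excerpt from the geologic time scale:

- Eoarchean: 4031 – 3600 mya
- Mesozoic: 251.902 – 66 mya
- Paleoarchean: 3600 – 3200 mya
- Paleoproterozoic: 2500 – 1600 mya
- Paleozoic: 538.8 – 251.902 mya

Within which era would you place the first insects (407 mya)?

Paleozoic

407 Ma lies between 538.8 and 251.902 Ma, so it falls in the Paleozoic.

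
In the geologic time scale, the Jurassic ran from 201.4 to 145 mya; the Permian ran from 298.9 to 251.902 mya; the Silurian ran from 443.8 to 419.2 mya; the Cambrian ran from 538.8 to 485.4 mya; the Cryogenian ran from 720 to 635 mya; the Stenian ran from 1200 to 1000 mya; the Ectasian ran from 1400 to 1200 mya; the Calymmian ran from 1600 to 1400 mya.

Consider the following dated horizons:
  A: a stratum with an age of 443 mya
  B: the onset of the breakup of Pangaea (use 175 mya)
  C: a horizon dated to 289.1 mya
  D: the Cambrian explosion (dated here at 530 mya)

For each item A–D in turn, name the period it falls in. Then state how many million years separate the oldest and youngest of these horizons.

A: 443 Ma lies in 443.8–419.2 Ma, so Silurian.
B: 175 Ma lies in 201.4–145 Ma, so Jurassic.
C: 289.1 Ma lies in 298.9–251.902 Ma, so Permian.
D: 530 Ma lies in 538.8–485.4 Ma, so Cambrian.
Oldest = 530 Ma, youngest = 175 Ma → span 355 Myr.

A — Silurian; B — Jurassic; C — Permian; D — Cambrian; span 355 million years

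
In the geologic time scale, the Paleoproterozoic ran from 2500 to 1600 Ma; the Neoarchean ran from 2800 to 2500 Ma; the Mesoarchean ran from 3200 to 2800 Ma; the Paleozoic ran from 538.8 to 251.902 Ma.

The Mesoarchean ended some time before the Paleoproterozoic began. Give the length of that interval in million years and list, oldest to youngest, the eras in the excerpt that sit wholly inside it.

300 million years; Neoarchean

End of Mesoarchean = 2800 Ma; start of Paleoproterozoic = 2500 Ma.
Gap = 2800 − 2500 = 300 Myr.
Eras wholly inside 2800–2500 Ma: Neoarchean (2800–2500).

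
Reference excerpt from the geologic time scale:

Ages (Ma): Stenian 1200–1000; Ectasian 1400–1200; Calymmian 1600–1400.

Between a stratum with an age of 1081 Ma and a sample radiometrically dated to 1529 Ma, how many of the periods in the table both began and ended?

1

1529 Ma sits inside the Calymmian (1600–1400) and 1081 Ma inside the Stenian (1200–1000); neither of those is wholly between the two dates.
The listed periods lying completely between them are Ectasian — 1 in all.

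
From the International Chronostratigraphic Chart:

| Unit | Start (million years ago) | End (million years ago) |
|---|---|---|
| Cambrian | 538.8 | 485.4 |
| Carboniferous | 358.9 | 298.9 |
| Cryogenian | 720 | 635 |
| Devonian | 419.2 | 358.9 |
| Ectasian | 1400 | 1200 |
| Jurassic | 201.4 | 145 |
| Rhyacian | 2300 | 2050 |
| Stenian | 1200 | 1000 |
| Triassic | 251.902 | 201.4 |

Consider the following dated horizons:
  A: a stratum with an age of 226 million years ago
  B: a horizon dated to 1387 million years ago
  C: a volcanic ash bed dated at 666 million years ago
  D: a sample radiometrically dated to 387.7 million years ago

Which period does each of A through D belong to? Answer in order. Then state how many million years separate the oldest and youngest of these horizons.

A — Triassic; B — Ectasian; C — Cryogenian; D — Devonian; span 1161 million years

A: 226 Ma lies in 251.902–201.4 Ma, so Triassic.
B: 1387 Ma lies in 1400–1200 Ma, so Ectasian.
C: 666 Ma lies in 720–635 Ma, so Cryogenian.
D: 387.7 Ma lies in 419.2–358.9 Ma, so Devonian.
Oldest = 1387 Ma, youngest = 226 Ma → span 1161 Myr.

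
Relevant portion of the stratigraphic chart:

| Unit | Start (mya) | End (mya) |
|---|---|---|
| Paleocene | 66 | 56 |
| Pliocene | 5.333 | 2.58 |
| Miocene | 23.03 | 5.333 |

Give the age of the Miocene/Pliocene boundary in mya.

The Miocene ends and the Pliocene begins at 5.333 mya.

5.333 mya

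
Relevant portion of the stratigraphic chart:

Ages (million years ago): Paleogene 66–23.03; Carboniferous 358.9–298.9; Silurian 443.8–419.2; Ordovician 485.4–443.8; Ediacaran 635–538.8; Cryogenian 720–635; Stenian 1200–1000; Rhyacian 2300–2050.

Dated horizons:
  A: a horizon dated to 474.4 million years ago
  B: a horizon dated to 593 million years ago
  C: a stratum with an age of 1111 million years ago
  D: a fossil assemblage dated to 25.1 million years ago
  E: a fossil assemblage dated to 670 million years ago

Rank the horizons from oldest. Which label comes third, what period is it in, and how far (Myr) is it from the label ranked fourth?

B, in the Ediacaran; 118.6 million years to A

Larger Ma means older, so oldest first: C 1111 > E 670 > B 593 > A 474.4 > D 25.1.
Counting 3 along gives B (593 Ma); the excerpt puts that inside the Ediacaran, 635–538.8 Ma.
Next in line is A (474.4 Ma), and 593 − 474.4 = 118.6 Myr.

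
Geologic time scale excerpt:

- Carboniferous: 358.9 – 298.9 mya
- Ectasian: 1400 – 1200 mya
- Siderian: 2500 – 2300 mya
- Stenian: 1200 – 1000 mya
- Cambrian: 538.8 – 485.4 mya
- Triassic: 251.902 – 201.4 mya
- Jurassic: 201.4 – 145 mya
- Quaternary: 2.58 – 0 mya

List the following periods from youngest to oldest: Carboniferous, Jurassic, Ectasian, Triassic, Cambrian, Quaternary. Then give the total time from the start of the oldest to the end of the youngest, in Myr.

From the excerpt: Carboniferous 358.9–298.9; Jurassic 201.4–145; Ectasian 1400–1200; Triassic 251.902–201.4; Cambrian 538.8–485.4; Quaternary 2.58–0 (Ma).
Larger Ma is earlier, so the oldest is Ectasian and the youngest is Quaternary; youngest to oldest: Quaternary, Jurassic, Triassic, Carboniferous, Cambrian, Ectasian.
Oldest start 1400 minus youngest end 0 gives 1400 Myr overall.

Quaternary → Jurassic → Triassic → Carboniferous → Cambrian → Ectasian; total span 1400 Myr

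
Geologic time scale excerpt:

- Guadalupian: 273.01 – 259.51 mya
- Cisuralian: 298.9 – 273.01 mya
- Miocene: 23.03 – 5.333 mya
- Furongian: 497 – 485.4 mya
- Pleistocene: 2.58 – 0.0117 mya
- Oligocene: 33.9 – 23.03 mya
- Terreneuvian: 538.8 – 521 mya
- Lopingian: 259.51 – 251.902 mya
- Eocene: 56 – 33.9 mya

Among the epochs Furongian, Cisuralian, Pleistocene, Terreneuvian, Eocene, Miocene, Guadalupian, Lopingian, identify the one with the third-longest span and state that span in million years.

Terreneuvian, 17.8 million years

Durations: Furongian 11.6; Cisuralian 25.89; Pleistocene 2.5683; Terreneuvian 17.8; Eocene 22.1; Miocene 17.697; Guadalupian 13.5; Lopingian 7.608 Myr.
Sorted longest-first: Cisuralian (25.89), Eocene (22.1), Terreneuvian (17.8), Miocene (17.697), Guadalupian (13.5), Furongian (11.6), Lopingian (7.608), Pleistocene (2.5683).
The third longest is Terreneuvian at 17.8 Myr.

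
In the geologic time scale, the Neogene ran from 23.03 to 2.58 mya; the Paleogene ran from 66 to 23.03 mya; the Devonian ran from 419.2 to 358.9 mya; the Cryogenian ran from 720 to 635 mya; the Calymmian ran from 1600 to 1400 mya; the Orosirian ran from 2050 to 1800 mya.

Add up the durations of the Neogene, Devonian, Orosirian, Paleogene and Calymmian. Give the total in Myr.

Duration is start − end for each: (23.03 − 2.58) + (419.2 − 358.9) + (2050 − 1800) + (66 − 23.03) + (1600 − 1400).
That is 20.45 + 60.3 + 250 + 42.97 + 200, which totals 573.72 million years.

573.72 million years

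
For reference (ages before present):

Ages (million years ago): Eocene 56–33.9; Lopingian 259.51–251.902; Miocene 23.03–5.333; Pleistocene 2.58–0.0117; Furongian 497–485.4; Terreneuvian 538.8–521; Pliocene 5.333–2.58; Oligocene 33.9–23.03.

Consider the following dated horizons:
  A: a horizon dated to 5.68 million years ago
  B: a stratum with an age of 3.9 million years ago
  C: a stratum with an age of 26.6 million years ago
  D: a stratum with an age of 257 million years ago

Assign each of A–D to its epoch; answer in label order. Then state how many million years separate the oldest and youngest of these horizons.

A: 5.68 Ma lies in 23.03–5.333 Ma, so Miocene.
B: 3.9 Ma lies in 5.333–2.58 Ma, so Pliocene.
C: 26.6 Ma lies in 33.9–23.03 Ma, so Oligocene.
D: 257 Ma lies in 259.51–251.902 Ma, so Lopingian.
Oldest = 257 Ma, youngest = 3.9 Ma → span 253.1 Myr.

A — Miocene; B — Pliocene; C — Oligocene; D — Lopingian; span 253.1 million years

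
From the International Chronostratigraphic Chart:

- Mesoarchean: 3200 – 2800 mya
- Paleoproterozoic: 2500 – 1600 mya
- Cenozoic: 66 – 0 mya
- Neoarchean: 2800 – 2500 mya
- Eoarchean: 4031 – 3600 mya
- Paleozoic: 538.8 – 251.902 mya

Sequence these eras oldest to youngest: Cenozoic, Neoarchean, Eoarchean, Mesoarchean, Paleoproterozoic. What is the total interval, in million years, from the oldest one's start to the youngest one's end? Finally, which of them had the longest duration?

From the excerpt: Cenozoic 66–0; Neoarchean 2800–2500; Eoarchean 4031–3600; Mesoarchean 3200–2800; Paleoproterozoic 2500–1600 (Ma).
Larger Ma is earlier, so the oldest is Eoarchean and the youngest is Cenozoic; oldest to youngest: Eoarchean, Mesoarchean, Neoarchean, Paleoproterozoic, Cenozoic.
Oldest start 4031 minus youngest end 0 gives 4031 Myr overall.
Individual lengths (start − end): Eoarchean 431; Mesoarchean 400; Neoarchean 300; Paleoproterozoic 900; Cenozoic 66. The largest is Paleoproterozoic at 900 Myr.

Eoarchean → Mesoarchean → Neoarchean → Paleoproterozoic → Cenozoic; total span 4031 Myr; longest is Paleoproterozoic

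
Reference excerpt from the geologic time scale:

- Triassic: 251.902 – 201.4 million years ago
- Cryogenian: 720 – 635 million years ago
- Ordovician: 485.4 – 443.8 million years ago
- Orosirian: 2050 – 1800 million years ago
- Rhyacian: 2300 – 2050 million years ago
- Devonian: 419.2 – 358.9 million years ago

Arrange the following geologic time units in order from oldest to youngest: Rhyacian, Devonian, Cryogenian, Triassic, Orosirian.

Rhyacian, Orosirian, Cryogenian, Devonian, Triassic

The oldest of these is Rhyacian (starts 2300 Ma) and the youngest is Triassic (ends 201.4 Ma).
In between, by decreasing start age: Orosirian (2050), Cryogenian (720), Devonian (419.2).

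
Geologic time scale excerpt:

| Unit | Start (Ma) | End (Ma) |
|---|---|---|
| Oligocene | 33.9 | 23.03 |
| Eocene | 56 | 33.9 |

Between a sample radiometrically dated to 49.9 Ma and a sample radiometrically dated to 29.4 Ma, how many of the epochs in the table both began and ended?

The older date is 49.9 Ma and the younger is 29.4 Ma.
No epoch both begins after 49.9 Ma and ends before 29.4 Ma, so the count is 0.

0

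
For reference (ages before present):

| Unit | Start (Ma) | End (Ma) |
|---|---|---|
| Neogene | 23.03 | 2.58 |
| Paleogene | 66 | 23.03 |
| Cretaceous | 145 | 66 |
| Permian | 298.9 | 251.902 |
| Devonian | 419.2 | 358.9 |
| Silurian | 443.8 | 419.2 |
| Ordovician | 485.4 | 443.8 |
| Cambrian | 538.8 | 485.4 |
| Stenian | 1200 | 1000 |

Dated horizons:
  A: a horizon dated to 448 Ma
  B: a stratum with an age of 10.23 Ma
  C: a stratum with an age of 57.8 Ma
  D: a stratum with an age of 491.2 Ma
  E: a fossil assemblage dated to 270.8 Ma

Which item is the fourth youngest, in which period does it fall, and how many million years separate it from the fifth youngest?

A, in the Ordovician; 43.2 million years to D

Smaller Ma means younger, so youngest first: B 10.23 < C 57.8 < E 270.8 < A 448 < D 491.2.
Counting 4 along gives A (448 Ma); the excerpt puts that inside the Ordovician, 485.4–443.8 Ma.
Next in line is D (491.2 Ma), and 491.2 − 448 = 43.2 Myr.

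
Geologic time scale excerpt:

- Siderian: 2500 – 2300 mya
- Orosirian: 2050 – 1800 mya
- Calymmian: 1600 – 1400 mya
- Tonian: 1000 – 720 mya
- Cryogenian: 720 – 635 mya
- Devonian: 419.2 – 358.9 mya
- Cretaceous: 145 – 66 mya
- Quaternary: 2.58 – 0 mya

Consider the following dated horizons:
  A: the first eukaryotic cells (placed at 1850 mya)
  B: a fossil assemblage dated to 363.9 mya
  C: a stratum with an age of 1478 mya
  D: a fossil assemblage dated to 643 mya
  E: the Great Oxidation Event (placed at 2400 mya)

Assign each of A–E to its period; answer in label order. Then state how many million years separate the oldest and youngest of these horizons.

A — Orosirian; B — Devonian; C — Calymmian; D — Cryogenian; E — Siderian; span 2036.1 million years

A: 1850 Ma lies in 2050–1800 Ma, so Orosirian.
B: 363.9 Ma lies in 419.2–358.9 Ma, so Devonian.
C: 1478 Ma lies in 1600–1400 Ma, so Calymmian.
D: 643 Ma lies in 720–635 Ma, so Cryogenian.
E: 2400 Ma lies in 2500–2300 Ma, so Siderian.
Oldest = 2400 Ma, youngest = 363.9 Ma → span 2036.1 Myr.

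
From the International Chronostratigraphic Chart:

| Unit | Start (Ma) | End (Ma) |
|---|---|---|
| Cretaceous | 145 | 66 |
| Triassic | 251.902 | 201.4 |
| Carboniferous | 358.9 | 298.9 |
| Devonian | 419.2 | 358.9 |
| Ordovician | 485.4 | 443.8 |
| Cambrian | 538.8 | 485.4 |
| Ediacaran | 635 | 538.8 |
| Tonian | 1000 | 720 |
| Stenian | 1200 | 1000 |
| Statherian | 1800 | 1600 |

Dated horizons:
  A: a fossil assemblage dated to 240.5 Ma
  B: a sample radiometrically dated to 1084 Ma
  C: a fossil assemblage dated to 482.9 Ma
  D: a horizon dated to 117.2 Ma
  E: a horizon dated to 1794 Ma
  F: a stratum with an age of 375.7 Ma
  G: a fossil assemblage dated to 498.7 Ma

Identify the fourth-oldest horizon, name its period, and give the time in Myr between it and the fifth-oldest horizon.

Sorted oldest-first by Ma: E (1794), B (1084), G (498.7), C (482.9), F (375.7), A (240.5), D (117.2).
The fourth oldest is C at 482.9 Ma, which lies in 485.4–443.8 Ma: the Ordovician.
The fifth oldest is F at 375.7 Ma; separation = |482.9 − 375.7| = 107.2 Myr.

C, in the Ordovician; 107.2 million years to F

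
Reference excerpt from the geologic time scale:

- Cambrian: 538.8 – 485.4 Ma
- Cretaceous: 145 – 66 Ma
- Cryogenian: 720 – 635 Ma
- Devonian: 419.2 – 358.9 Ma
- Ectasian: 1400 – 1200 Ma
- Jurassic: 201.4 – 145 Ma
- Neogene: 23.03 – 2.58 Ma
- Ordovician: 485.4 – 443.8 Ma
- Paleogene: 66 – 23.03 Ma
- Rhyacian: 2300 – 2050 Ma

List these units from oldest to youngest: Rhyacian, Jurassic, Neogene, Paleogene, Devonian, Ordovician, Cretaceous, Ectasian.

Rhyacian, then Ectasian, then Ordovician, then Devonian, then Jurassic, then Cretaceous, then Paleogene, then Neogene

Sorting by start age (descending Ma, since larger Ma = older): Rhyacian began 2300, Ectasian began 1400, Ordovician began 485.4, Devonian began 419.2, Jurassic began 201.4, Cretaceous began 145, Paleogene began 66, Neogene began 23.03.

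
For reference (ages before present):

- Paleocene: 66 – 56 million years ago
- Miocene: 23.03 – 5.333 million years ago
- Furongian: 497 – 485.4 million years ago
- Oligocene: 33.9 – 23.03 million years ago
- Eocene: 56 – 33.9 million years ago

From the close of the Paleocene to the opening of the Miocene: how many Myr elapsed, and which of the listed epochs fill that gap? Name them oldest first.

32.97 million years; Eocene, Oligocene

End of Paleocene = 56 Ma; start of Miocene = 23.03 Ma.
Gap = 56 − 23.03 = 32.97 Myr.
Epochs wholly inside 56–23.03 Ma: Eocene (56–33.9), Oligocene (33.9–23.03).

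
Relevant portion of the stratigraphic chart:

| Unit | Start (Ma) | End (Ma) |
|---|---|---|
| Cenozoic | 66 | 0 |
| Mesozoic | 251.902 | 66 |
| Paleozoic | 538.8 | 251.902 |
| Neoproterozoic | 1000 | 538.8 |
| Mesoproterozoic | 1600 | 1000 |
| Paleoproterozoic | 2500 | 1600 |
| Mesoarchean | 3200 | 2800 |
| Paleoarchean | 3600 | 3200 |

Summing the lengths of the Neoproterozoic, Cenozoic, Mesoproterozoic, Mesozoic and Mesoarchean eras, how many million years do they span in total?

Each duration: Neoproterozoic = 461.2; Cenozoic = 66; Mesoproterozoic = 600; Mesozoic = 185.902; Mesoarchean = 400.
Sum: 461.2 + 66 + 600 + 185.902 + 400 = 1713.102 Myr.

1713.102 million years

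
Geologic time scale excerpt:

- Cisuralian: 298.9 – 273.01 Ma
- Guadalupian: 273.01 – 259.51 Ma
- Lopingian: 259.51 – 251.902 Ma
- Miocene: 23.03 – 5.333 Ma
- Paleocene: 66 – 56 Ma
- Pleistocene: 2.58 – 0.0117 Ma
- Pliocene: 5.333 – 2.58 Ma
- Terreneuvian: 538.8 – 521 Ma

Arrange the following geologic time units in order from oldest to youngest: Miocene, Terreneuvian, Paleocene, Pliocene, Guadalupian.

Read off each span (Ma): Miocene 23.03–5.333; Terreneuvian 538.8–521; Paleocene 66–56; Pliocene 5.333–2.58; Guadalupian 273.01–259.51.
Larger Ma is older, so oldest→youngest is Terreneuvian, Guadalupian, Paleocene, Miocene, Pliocene.

Terreneuvian, then Guadalupian, then Paleocene, then Miocene, then Pliocene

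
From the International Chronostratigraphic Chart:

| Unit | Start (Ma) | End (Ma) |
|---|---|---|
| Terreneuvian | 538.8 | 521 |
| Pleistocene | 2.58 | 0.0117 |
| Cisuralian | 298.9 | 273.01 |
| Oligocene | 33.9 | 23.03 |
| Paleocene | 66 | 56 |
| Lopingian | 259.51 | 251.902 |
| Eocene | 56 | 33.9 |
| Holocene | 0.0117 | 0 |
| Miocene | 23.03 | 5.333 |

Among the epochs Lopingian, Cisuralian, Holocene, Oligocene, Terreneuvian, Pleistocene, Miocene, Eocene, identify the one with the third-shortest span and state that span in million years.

Durations: Lopingian 7.608; Cisuralian 25.89; Holocene 0.0117; Oligocene 10.87; Terreneuvian 17.8; Pleistocene 2.5683; Miocene 17.697; Eocene 22.1 Myr.
Sorted shortest-first: Holocene (0.0117), Pleistocene (2.5683), Lopingian (7.608), Oligocene (10.87), Miocene (17.697), Terreneuvian (17.8), Eocene (22.1), Cisuralian (25.89).
The third shortest is Lopingian at 7.608 Myr.

Lopingian, 7.608 million years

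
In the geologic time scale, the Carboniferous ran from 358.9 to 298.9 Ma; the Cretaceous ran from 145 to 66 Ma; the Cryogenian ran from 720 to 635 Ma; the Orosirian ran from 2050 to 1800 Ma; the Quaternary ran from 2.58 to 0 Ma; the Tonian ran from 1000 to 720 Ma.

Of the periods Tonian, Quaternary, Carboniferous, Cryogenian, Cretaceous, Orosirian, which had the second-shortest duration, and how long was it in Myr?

Carboniferous, 60 million years

Durations: Tonian 280; Quaternary 2.58; Carboniferous 60; Cryogenian 85; Cretaceous 79; Orosirian 250 Myr.
Sorted shortest-first: Quaternary (2.58), Carboniferous (60), Cretaceous (79), Cryogenian (85), Orosirian (250), Tonian (280).
The second shortest is Carboniferous at 60 Myr.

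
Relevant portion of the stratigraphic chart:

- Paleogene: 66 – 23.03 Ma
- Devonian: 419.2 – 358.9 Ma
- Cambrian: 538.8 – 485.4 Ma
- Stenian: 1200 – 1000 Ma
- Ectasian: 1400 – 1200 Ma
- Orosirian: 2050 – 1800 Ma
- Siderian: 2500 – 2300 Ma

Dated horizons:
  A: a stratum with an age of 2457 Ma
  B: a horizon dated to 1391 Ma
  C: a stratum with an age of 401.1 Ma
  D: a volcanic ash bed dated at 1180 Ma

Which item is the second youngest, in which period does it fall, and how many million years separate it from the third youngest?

D, in the Stenian; 211 million years to B

Smaller Ma means younger, so youngest first: C 401.1 < D 1180 < B 1391 < A 2457.
Counting 2 along gives D (1180 Ma); the excerpt puts that inside the Stenian, 1200–1000 Ma.
Next in line is B (1391 Ma), and 1391 − 1180 = 211 Myr.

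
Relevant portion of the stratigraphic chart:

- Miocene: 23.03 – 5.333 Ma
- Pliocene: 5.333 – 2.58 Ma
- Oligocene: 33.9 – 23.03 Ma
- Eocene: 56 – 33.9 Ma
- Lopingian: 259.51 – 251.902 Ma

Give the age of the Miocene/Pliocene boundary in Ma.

5.333 Ma

The Miocene ends and the Pliocene begins at 5.333 Ma.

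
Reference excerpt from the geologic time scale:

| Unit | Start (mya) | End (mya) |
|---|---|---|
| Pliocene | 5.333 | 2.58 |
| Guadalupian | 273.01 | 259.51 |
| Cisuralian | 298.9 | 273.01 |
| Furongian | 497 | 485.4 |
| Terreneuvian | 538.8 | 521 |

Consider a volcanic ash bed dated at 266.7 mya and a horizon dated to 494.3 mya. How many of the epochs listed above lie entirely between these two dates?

The older date is 494.3 Ma and the younger is 266.7 Ma.
Epochs with start < 494.3 and end > 266.7 Ma: Cisuralian (298.9–273.01).
That is 1 complete epoch.

1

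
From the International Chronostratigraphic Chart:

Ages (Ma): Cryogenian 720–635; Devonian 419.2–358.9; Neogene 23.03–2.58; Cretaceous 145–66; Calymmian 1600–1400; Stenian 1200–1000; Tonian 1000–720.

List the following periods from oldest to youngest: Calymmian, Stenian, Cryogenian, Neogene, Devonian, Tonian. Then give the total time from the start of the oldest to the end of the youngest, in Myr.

Calymmian → Stenian → Tonian → Cryogenian → Devonian → Neogene; total span 1597.42 Myr

From the excerpt: Calymmian 1600–1400; Stenian 1200–1000; Cryogenian 720–635; Neogene 23.03–2.58; Devonian 419.2–358.9; Tonian 1000–720 (Ma).
Larger Ma is earlier, so the oldest is Calymmian and the youngest is Neogene; oldest to youngest: Calymmian, Stenian, Tonian, Cryogenian, Devonian, Neogene.
Oldest start 1600 minus youngest end 2.58 gives 1597.42 Myr overall.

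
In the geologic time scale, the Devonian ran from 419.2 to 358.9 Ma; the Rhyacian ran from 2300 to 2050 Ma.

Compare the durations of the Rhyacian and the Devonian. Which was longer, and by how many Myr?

Rhyacian, by 189.7 million years

Rhyacian: 2300 − 2050 = 250 Myr.
Devonian: 419.2 − 358.9 = 60.3 Myr.
Difference: 250 − 60.3 = 189.7 Myr, so the Rhyacian was longer.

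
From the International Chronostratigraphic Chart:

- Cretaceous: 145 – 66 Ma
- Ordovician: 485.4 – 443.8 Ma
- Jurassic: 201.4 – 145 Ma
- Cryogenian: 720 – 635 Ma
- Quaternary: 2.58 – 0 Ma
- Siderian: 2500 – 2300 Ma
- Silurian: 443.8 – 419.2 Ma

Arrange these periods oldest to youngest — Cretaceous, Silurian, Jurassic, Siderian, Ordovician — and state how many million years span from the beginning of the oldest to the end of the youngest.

Start ages (Ma): Siderian 2500, Ordovician 485.4, Silurian 443.8, Jurassic 201.4, Cretaceous 145.
Ordered oldest to youngest: Siderian, Ordovician, Silurian, Jurassic, Cretaceous.
Span = 2500 − 66 = 2434 Myr.

Siderian, Ordovician, Silurian, Jurassic, Cretaceous; total span 2434 Myr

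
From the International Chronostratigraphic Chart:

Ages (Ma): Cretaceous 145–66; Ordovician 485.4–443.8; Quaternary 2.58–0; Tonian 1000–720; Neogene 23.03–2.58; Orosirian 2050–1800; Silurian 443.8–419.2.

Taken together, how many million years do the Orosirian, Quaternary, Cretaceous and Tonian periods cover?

611.58 million years

Each duration: Orosirian = 250; Quaternary = 2.58; Cretaceous = 79; Tonian = 280.
Sum: 250 + 2.58 + 79 + 280 = 611.58 Myr.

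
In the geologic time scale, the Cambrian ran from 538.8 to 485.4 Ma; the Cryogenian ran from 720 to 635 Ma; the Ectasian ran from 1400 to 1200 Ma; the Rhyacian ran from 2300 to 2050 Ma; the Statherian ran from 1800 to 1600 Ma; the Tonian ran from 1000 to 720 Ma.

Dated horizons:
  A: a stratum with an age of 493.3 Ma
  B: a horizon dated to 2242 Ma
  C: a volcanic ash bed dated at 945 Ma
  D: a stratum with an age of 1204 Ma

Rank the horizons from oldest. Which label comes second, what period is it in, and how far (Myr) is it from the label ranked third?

D, in the Ectasian; 259 million years to C

Sorted oldest-first by Ma: B (2242), D (1204), C (945), A (493.3).
The second oldest is D at 1204 Ma, which lies in 1400–1200 Ma: the Ectasian.
The third oldest is C at 945 Ma; separation = |1204 − 945| = 259 Myr.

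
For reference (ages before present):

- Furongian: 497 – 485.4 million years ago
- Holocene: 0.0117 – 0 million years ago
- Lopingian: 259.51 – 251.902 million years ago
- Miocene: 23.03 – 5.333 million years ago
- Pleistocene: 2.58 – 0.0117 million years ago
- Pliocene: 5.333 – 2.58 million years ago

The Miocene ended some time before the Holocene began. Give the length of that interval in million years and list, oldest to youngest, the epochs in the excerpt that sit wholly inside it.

5.3213 million years; Pliocene, Pleistocene

The Miocene closes at 5.333 Ma and the Holocene opens at 0.0117 Ma, so the interval is 5.333 − 0.0117 = 5.3213 Myr.
An epoch fits inside if it starts at or after 5.333 Ma and ends at or before 0.0117 Ma; oldest first that gives Pliocene, Pleistocene.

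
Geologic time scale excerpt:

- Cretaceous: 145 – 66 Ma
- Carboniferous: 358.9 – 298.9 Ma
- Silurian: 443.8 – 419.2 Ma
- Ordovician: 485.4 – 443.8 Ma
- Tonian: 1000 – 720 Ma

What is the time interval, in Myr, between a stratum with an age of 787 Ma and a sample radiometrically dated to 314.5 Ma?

787 − 314.5 = 472.5 million years.

472.5 million years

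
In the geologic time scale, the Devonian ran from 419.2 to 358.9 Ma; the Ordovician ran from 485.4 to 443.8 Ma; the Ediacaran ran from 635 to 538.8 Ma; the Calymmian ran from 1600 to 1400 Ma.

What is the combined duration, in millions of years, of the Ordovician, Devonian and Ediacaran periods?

198.1 million years

Each duration: Ordovician = 41.6; Devonian = 60.3; Ediacaran = 96.2.
Sum: 41.6 + 60.3 + 96.2 = 198.1 Myr.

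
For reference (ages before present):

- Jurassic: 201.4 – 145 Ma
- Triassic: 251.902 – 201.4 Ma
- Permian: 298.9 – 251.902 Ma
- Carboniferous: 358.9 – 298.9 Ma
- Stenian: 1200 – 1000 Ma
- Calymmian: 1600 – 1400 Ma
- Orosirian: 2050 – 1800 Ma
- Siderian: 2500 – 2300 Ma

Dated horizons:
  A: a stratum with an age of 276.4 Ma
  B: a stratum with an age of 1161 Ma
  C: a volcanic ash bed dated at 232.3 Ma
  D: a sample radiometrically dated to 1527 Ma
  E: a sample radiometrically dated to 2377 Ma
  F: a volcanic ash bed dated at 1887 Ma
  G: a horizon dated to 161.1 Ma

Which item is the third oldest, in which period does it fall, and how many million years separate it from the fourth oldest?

Larger Ma means older, so oldest first: E 2377 > F 1887 > D 1527 > B 1161 > A 276.4 > C 232.3 > G 161.1.
Counting 3 along gives D (1527 Ma); the excerpt puts that inside the Calymmian, 1600–1400 Ma.
Next in line is B (1161 Ma), and 1527 − 1161 = 366 Myr.

D, in the Calymmian; 366 million years to B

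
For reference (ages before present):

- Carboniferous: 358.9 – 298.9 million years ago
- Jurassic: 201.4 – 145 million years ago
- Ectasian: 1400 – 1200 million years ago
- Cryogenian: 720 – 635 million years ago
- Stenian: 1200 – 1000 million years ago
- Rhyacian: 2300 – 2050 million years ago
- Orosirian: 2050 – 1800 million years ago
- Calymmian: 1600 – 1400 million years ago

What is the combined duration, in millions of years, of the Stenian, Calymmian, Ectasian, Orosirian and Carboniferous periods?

910 million years

Each duration: Stenian = 200; Calymmian = 200; Ectasian = 200; Orosirian = 250; Carboniferous = 60.
Sum: 200 + 200 + 200 + 250 + 60 = 910 Myr.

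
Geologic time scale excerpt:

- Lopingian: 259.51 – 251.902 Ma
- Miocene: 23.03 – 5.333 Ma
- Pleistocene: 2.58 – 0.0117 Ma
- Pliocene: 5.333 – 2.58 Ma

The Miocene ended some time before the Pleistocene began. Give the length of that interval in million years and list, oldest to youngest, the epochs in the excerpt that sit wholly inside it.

2.753 million years; Pliocene

The Miocene closes at 5.333 Ma and the Pleistocene opens at 2.58 Ma, so the interval is 5.333 − 2.58 = 2.753 Myr.
An epoch fits inside if it starts at or after 5.333 Ma and ends at or before 2.58 Ma; oldest first that gives Pliocene.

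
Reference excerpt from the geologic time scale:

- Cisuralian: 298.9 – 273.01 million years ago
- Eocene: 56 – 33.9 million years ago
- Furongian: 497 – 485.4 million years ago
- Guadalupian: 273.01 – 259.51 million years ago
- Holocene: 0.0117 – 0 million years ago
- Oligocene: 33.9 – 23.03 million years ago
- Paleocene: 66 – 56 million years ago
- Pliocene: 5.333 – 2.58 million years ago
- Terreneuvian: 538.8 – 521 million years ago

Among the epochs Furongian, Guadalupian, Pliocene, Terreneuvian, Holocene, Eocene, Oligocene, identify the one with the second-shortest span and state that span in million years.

Pliocene, 2.753 million years

Durations: Furongian 11.6; Guadalupian 13.5; Pliocene 2.753; Terreneuvian 17.8; Holocene 0.0117; Eocene 22.1; Oligocene 10.87 Myr.
Sorted shortest-first: Holocene (0.0117), Pliocene (2.753), Oligocene (10.87), Furongian (11.6), Guadalupian (13.5), Terreneuvian (17.8), Eocene (22.1).
The second shortest is Pliocene at 2.753 Myr.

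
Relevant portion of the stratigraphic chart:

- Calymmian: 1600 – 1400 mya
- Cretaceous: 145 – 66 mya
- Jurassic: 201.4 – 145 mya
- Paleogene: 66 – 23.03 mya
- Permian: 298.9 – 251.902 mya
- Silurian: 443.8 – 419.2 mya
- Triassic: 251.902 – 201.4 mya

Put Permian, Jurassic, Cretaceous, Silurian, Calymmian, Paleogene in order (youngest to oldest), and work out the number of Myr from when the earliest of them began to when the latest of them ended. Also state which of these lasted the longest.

Paleogene → Cretaceous → Jurassic → Permian → Silurian → Calymmian; total span 1576.97 Myr; longest is Calymmian

Start ages (Ma): Calymmian 1600, Silurian 443.8, Permian 298.9, Jurassic 201.4, Cretaceous 145, Paleogene 66.
Ordered youngest to oldest: Paleogene, Cretaceous, Jurassic, Permian, Silurian, Calymmian.
Span = 1600 − 23.03 = 1576.97 Myr.
Durations: Permian 46.998, Jurassic 56.4, Silurian 24.6, Cretaceous 79, Calymmian 200, Paleogene 42.97 → longest is Calymmian (200 Myr).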